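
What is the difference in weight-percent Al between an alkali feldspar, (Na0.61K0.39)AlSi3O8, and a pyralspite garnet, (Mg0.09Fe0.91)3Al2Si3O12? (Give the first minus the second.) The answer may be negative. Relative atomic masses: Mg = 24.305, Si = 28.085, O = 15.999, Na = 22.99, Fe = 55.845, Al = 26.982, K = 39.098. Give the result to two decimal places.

Al in (Na0.61K0.39)AlSi3O8: molar mass 268.501 g/mol; 1×26.982 = 26.982 g → 10.05 wt%.
Al in (Mg0.09Fe0.91)3Al2Si3O12: molar mass 489.226 g/mol; 2×26.982 = 53.964 g → 11.03 wt%.
Difference = 10.05 − 11.03 = -0.98 percentage points.

-0.98 percentage points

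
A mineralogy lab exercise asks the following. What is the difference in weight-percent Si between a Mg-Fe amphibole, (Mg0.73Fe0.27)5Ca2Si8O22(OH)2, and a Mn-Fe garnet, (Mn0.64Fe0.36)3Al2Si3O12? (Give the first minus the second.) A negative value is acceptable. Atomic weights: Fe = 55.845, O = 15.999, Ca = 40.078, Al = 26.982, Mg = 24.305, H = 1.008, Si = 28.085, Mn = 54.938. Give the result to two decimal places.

9.29 percentage points

M((Mg0.73Fe0.27)5Ca2Si8O22(OH)2) = 854.932 g/mol, so wt% Si = 224.680/854.932 × 100 = 26.28%.
M((Mn0.64Fe0.36)3Al2Si3O12) = 496.001 g/mol, so wt% Si = 84.255/496.001 × 100 = 16.99%.
26.28 − 16.99 = 9.29 pp.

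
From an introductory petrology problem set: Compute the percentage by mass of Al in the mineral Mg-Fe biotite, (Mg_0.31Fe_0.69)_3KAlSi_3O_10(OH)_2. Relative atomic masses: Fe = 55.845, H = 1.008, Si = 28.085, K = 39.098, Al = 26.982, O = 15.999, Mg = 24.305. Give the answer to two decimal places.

Formula mass = 0.93·24.305 + 2.07·55.845 + 1·39.098 + 1·26.982 + 3·28.085 + 12·15.999 + 2·1.008 = 482.542 g/mol, of which 26.982 g is Al.
So Al makes up 26.982/482.542 = 0.0559 of the mass, i.e. 5.59%.

5.59 weight percent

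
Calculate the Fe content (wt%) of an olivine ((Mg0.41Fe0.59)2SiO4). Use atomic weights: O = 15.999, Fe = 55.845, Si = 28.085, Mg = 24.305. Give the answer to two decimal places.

Formula mass = 0.82*24.305 + 1.18*55.845 + 1*28.085 + 4*15.999 = 177.908 g/mol, of which 65.897 g is Fe.
So Fe makes up 65.897/177.908 = 0.3704 of the mass, i.e. 37.04%.

37.04 wt%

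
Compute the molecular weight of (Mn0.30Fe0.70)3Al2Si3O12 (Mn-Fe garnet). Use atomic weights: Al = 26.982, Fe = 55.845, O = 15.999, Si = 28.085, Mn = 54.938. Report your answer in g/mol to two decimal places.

496.93 g/mol

M = 0.90×54.938 + 2.10×55.845 + 2×26.982 + 3×28.085 + 12×15.999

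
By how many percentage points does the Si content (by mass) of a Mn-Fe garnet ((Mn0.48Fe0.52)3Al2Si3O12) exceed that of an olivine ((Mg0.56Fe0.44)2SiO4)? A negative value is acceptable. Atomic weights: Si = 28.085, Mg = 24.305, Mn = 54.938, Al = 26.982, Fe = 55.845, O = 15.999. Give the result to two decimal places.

First mineral: 84.255 g Si in 496.436 g formula = 16.97 wt% Si.
Second mineral: 28.085 g Si in 168.446 g formula = 16.67 wt% Si.
16.97% − 16.67% gives a difference of 0.30 percentage points.

0.30 percentage points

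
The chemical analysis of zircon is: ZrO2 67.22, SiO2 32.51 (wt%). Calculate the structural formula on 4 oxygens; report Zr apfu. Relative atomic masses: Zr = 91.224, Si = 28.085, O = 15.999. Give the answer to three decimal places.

1.004 Zr apfu

67.22 wt% ZrO2 ÷ 123.222 g/mol = 0.54552 mol, giving 0.54552 Zr and 1.09104 O.
32.51 wt% SiO2 ÷ 60.083 g/mol = 0.54108 mol, giving 0.54108 Si and 1.08216 O.
Oxygen sums to 2.17320; scaling by 4/2.17320 = 1.84060 puts the formula on 4 O.
Zr: 0.54552 × 1.84060 = 1.004 atoms per formula unit.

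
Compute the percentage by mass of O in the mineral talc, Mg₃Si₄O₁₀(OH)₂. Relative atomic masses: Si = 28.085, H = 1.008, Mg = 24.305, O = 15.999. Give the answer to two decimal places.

Formula mass = 3×24.305 + 4×28.085 + 12×15.999 + 2×1.008 = 379.259 g/mol, of which 191.988 g is O.
So O makes up 191.988/379.259 = 0.5062 of the mass, i.e. 50.62%.

50.62 wt%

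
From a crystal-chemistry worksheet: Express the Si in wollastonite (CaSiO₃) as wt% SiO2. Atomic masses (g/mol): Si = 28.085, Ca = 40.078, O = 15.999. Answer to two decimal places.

51.72 wt%

Formula mass = 116.160 g/mol.
1 Si → 1.0000 mol SiO2 per formula unit; M(SiO2) = 60.083, so SiO2 mass = 60.083 g.
60.083/116.160 × 100 = 51.72 wt%.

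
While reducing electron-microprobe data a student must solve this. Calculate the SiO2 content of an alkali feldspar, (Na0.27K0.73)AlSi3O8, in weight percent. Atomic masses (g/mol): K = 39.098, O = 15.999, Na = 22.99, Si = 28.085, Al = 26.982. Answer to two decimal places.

65.79 wt%

Formula mass = 273.978 g/mol.
3 Si → 3.0000 mol SiO2 per formula unit; M(SiO2) = 60.083, so SiO2 mass = 180.249 g.
180.249/273.978 × 100 = 65.79 wt%.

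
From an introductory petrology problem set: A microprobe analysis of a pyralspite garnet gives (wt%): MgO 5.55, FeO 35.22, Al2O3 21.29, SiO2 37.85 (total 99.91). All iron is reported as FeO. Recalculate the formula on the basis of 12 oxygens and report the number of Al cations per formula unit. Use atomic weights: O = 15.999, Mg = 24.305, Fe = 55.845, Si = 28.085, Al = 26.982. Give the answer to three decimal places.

MgO: 5.55/40.304 = 0.13770 mol → 0.13770 mol Mg, 0.13770 mol O.
FeO: 35.22/71.844 = 0.49023 mol → 0.49023 mol Fe, 0.49023 mol O.
Al2O3: 21.29/101.961 = 0.20881 mol → 0.41762 mol Al, 0.62643 mol O.
SiO2: 37.85/60.083 = 0.62996 mol → 0.62996 mol Si, 1.25992 mol O.
Total oxygen = 2.51428 mol. Normalization factor = 12/2.51428 = 4.77274.
Al per 12 O = 0.41762 × 4.77274 = 1.993.

1.993 Al apfu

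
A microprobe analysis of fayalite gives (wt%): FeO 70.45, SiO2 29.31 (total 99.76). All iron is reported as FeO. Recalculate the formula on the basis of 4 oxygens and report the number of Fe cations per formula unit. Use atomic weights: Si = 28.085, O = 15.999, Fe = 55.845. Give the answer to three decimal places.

2.005 Fe apfu

FeO: 70.45/71.844 = 0.98060 mol → 0.98060 mol Fe, 0.98060 mol O.
SiO2: 29.31/60.083 = 0.48783 mol → 0.48783 mol Si, 0.97566 mol O.
Total oxygen = 1.95626 mol. Normalization factor = 4/1.95626 = 2.04472.
Fe per 4 O = 0.98060 × 2.04472 = 2.005.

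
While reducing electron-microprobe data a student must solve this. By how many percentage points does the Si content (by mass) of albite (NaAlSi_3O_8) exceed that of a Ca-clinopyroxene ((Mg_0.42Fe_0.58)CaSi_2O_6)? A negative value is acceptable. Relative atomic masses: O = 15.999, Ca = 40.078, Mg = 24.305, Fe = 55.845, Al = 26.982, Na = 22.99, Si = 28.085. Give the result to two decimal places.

8.21 percentage points

First mineral: 84.255 g Si in 262.219 g formula = 32.13 wt% Si.
Second mineral: 56.170 g Si in 234.840 g formula = 23.92 wt% Si.
32.13% − 23.92% gives a difference of 8.21 percentage points.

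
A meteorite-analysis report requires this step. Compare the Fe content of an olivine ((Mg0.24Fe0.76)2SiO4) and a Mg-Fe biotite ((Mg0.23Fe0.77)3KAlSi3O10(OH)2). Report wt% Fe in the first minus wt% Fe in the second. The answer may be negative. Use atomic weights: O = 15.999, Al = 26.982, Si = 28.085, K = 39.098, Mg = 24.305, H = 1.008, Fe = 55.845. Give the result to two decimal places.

18.68 percentage points

First mineral: 84.884 g Fe in 188.632 g formula = 45.00 wt% Fe.
Second mineral: 129.002 g Fe in 490.111 g formula = 26.32 wt% Fe.
45.00% − 26.32% gives a difference of 18.68 percentage points.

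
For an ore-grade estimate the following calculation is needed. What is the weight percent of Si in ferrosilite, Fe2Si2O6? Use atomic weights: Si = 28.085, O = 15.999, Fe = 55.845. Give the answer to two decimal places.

Molar mass of Fe2Si2O6: 2×55.845 + 2×28.085 + 6×15.999 = 263.854 g/mol.
Mass of Si per formula unit: 2 × 28.085 = 56.170 g.
Weight fraction Si = 56.170 / 263.854 = 0.2129.

21.29 mass %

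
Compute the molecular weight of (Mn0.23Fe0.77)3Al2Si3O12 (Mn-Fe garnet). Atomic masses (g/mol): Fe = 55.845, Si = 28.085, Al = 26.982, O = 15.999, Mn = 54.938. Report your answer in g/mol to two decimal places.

497.12 g/mol

The formula mass is the sum 0.69·54.938 + 2.31·55.845 + 2·26.982 + 3·28.085 + 12·15.999.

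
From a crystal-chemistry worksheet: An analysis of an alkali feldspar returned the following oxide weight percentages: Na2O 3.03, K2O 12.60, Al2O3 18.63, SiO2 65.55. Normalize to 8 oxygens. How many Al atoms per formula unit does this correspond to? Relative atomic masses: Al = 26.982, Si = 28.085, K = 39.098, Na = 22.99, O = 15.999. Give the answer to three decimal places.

3.03 wt% Na2O ÷ 61.979 g/mol = 0.04889 mol, giving 0.09778 Na and 0.04889 O.
12.60 wt% K2O ÷ 94.195 g/mol = 0.13377 mol, giving 0.26754 K and 0.13377 O.
18.63 wt% Al2O3 ÷ 101.961 g/mol = 0.18272 mol, giving 0.36544 Al and 0.54816 O.
65.55 wt% SiO2 ÷ 60.083 g/mol = 1.09099 mol, giving 1.09099 Si and 2.18198 O.
Oxygen sums to 2.91280; scaling by 8/2.91280 = 2.74650 puts the formula on 8 O.
Al: 0.36544 × 2.74650 = 1.004 atoms per formula unit.

1.004 Al apfu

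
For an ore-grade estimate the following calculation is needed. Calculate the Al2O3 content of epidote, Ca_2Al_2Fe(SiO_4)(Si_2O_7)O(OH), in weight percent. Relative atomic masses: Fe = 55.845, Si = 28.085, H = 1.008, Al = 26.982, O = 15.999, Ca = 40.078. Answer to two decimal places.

21.10 wt%

M(Ca_2Al_2Fe(SiO_4)(Si_2O_7)O(OH)) = 483.215 g/mol; M(Al2O3) = 101.961 g/mol.
Moles Al2O3 per formula unit = 2 Al ÷ 2 = 1.0000.
Al2O3 fraction = (1.0000 × 101.961) / 483.215 = 101.961/483.215 = 0.2110.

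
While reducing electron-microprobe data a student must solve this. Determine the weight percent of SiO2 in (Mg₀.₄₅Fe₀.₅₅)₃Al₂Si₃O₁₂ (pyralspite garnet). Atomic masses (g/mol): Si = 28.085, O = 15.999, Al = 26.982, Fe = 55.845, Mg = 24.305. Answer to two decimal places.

39.60 wt%

Molar mass of (Mg₀.₄₅Fe₀.₅₅)₃Al₂Si₃O₁₂ = 1.35·24.305 + 1.65·55.845 + 2·26.982 + 3·28.085 + 12·15.999 = 455.163 g/mol.
Each formula unit contains 3 Si, equivalent to 3/1 = 3.0000 mol SiO2.
M(SiO2) = 1×28.085 + 2×15.999 = 60.083 g/mol.
Mass of SiO2 per formula unit = 3.0000 × 60.083 = 180.249 g.
SiO2 wt% = 180.249 / 455.163 × 100 = 39.60%.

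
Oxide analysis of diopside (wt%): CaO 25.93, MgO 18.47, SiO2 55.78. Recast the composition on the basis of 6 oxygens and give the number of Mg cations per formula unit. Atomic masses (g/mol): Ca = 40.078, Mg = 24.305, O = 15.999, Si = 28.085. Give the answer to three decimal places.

25.93 wt% CaO ÷ 56.077 g/mol = 0.46240 mol, giving 0.46240 Ca and 0.46240 O.
18.47 wt% MgO ÷ 40.304 g/mol = 0.45827 mol, giving 0.45827 Mg and 0.45827 O.
55.78 wt% SiO2 ÷ 60.083 g/mol = 0.92838 mol, giving 0.92838 Si and 1.85676 O.
Oxygen sums to 2.77743; scaling by 6/2.77743 = 2.16027 puts the formula on 6 O.
Mg: 0.45827 × 2.16027 = 0.990 atoms per formula unit.

0.990 Mg apfu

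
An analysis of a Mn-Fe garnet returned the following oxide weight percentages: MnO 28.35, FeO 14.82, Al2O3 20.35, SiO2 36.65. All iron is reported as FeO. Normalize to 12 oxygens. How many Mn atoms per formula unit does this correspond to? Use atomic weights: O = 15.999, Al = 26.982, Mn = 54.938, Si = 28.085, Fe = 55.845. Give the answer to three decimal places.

1.978 Mn apfu

MnO (M=70.937): mol = 0.39965; Mn = 0.39965, O = 0.39965.
FeO (M=71.844): mol = 0.20628; Fe = 0.20628, O = 0.20628.
Al2O3 (M=101.961): mol = 0.19959; Al = 0.39918, O = 0.59877.
SiO2 (M=60.083): mol = 0.60999; Si = 0.60999, O = 1.21998.
ΣO = 2.42468; factor = 12/ΣO = 4.94911.
Mn apfu = 0.39965 × 4.94911 = 1.978.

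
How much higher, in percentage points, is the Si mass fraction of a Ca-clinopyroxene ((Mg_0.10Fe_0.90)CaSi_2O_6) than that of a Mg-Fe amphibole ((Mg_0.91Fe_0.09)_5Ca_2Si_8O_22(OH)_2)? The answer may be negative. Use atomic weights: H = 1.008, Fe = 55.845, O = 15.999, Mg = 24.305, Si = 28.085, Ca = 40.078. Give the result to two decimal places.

-4.25 percentage points

Si in (Mg_0.10Fe_0.90)CaSi_2O_6: molar mass 244.933 g/mol; 2×28.085 = 56.170 g → 22.93 wt%.
Si in (Mg_0.91Fe_0.09)_5Ca_2Si_8O_22(OH)_2: molar mass 826.546 g/mol; 8×28.085 = 224.680 g → 27.18 wt%.
Difference = 22.93 − 27.18 = -4.25 percentage points.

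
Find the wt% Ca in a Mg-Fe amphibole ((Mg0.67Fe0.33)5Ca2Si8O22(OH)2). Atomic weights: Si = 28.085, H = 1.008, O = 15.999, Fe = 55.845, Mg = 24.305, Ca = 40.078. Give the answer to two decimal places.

Formula mass = 3.35×24.305 + 1.65×55.845 + 2×40.078 + 8×28.085 + 24×15.999 + 2×1.008 = 864.394 g/mol, of which 80.156 g is Ca.
So Ca makes up 80.156/864.394 = 0.0927 of the mass, i.e. 9.27%.

9.27 weight percent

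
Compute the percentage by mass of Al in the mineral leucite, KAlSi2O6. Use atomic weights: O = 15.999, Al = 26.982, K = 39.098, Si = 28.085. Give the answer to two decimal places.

M(KAlSi2O6) = 218.244 g/mol.
Al contributes 1 × 26.982 = 26.982 g per mole.
26.982/218.244 = 0.1236 → 12.36%.

12.36 wt%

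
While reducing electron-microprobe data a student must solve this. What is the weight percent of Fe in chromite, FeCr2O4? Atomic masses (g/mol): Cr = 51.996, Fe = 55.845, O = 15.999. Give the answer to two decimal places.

24.95 mass %

Molar mass of FeCr2O4: 1·55.845 + 2·51.996 + 4·15.999 = 223.833 g/mol.
Mass of Fe per formula unit: 1 × 55.845 = 55.845 g.
Weight fraction Fe = 55.845 / 223.833 = 0.2495.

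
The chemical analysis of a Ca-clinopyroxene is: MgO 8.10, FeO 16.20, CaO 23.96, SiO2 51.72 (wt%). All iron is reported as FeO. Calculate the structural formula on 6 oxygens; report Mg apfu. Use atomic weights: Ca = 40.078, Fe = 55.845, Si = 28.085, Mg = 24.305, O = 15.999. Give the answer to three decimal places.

0.468 Mg apfu

MgO (M=40.304): mol = 0.20097; Mg = 0.20097, O = 0.20097.
FeO (M=71.844): mol = 0.22549; Fe = 0.22549, O = 0.22549.
CaO (M=56.077): mol = 0.42727; Ca = 0.42727, O = 0.42727.
SiO2 (M=60.083): mol = 0.86081; Si = 0.86081, O = 1.72162.
ΣO = 2.57535; factor = 6/ΣO = 2.32978.
Mg apfu = 0.20097 × 2.32978 = 0.468.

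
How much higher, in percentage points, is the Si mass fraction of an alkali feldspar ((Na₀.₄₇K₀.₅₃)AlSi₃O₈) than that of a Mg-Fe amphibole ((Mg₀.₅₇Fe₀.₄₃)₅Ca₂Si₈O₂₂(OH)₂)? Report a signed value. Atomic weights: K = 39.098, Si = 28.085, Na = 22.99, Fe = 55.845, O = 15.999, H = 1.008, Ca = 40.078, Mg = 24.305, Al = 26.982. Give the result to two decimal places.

5.59 percentage points

Si in (Na₀.₄₇K₀.₅₃)AlSi₃O₈: molar mass 270.756 g/mol; 3×28.085 = 84.255 g → 31.12 wt%.
Si in (Mg₀.₅₇Fe₀.₄₃)₅Ca₂Si₈O₂₂(OH)₂: molar mass 880.164 g/mol; 8×28.085 = 224.680 g → 25.53 wt%.
Difference = 31.12 − 25.53 = 5.59 percentage points.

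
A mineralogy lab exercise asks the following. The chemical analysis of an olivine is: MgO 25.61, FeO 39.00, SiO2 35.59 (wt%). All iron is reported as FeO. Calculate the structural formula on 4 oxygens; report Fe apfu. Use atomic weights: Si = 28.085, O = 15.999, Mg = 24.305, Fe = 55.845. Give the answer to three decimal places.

MgO (M=40.304): mol = 0.63542; Mg = 0.63542, O = 0.63542.
FeO (M=71.844): mol = 0.54284; Fe = 0.54284, O = 0.54284.
SiO2 (M=60.083): mol = 0.59235; Si = 0.59235, O = 1.18470.
ΣO = 2.36296; factor = 4/ΣO = 1.69279.
Fe apfu = 0.54284 × 1.69279 = 0.919.

0.919 Fe apfu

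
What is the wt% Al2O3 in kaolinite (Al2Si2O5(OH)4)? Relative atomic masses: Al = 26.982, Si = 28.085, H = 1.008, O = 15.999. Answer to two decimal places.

M(Al2Si2O5(OH)4) = 258.157 g/mol; M(Al2O3) = 101.961 g/mol.
Moles Al2O3 per formula unit = 2 Al ÷ 2 = 1.0000.
Al2O3 fraction = (1.0000 × 101.961) / 258.157 = 101.961/258.157 = 0.3950.

39.50 wt%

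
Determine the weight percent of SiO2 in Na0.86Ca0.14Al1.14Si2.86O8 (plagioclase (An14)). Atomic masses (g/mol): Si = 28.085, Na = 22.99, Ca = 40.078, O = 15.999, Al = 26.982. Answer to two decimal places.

M(Na0.86Ca0.14Al1.14Si2.86O8) = 264.457 g/mol; M(SiO2) = 60.083 g/mol.
Moles SiO2 per formula unit = 2.86 Si ÷ 1 = 2.8600.
SiO2 fraction = (2.8600 × 60.083) / 264.457 = 171.837/264.457 = 0.6498.

64.98 wt%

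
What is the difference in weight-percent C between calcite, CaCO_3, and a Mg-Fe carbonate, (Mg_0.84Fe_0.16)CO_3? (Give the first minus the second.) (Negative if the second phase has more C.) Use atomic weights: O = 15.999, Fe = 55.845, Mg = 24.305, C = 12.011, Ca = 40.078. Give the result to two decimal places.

-1.44 percentage points

C in CaCO_3: molar mass 100.086 g/mol; 1×12.011 = 12.011 g → 12.00 wt%.
C in (Mg_0.84Fe_0.16)CO_3: molar mass 89.359 g/mol; 1×12.011 = 12.011 g → 13.44 wt%.
Difference = 12.00 − 13.44 = -1.44 percentage points.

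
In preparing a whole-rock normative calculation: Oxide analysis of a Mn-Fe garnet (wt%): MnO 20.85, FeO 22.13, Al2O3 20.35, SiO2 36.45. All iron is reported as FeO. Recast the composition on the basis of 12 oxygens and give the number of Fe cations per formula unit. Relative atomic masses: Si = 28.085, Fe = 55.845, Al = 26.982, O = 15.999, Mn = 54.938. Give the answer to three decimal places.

1.531 Fe apfu

MnO: 20.85/70.937 = 0.29392 mol → 0.29392 mol Mn, 0.29392 mol O.
FeO: 22.13/71.844 = 0.30803 mol → 0.30803 mol Fe, 0.30803 mol O.
Al2O3: 20.35/101.961 = 0.19959 mol → 0.39918 mol Al, 0.59877 mol O.
SiO2: 36.45/60.083 = 0.60666 mol → 0.60666 mol Si, 1.21332 mol O.
Total oxygen = 2.41404 mol. Normalization factor = 12/2.41404 = 4.97092.
Fe per 12 O = 0.30803 × 4.97092 = 1.531.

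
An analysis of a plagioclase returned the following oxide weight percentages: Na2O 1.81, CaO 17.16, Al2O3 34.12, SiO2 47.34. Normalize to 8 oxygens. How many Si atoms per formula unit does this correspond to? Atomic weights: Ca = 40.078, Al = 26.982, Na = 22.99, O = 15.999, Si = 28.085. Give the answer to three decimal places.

2.162 Si apfu

Na2O (M=61.979): mol = 0.02920; Na = 0.05840, O = 0.02920.
CaO (M=56.077): mol = 0.30601; Ca = 0.30601, O = 0.30601.
Al2O3 (M=101.961): mol = 0.33464; Al = 0.66928, O = 1.00392.
SiO2 (M=60.083): mol = 0.78791; Si = 0.78791, O = 1.57582.
ΣO = 2.91495; factor = 8/ΣO = 2.74447.
Si apfu = 0.78791 × 2.74447 = 2.162.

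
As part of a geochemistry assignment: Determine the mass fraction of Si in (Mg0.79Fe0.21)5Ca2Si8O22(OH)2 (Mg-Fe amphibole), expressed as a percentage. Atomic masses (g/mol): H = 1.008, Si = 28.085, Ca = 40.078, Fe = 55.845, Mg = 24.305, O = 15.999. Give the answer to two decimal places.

Molar mass of (Mg0.79Fe0.21)5Ca2Si8O22(OH)2: 3.95·24.305 + 1.05·55.845 + 2·40.078 + 8·28.085 + 24·15.999 + 2·1.008 = 845.470 g/mol.
Mass of Si per formula unit: 8 × 28.085 = 224.680 g.
Weight fraction Si = 224.680 / 845.470 = 0.2657.

26.57 wt%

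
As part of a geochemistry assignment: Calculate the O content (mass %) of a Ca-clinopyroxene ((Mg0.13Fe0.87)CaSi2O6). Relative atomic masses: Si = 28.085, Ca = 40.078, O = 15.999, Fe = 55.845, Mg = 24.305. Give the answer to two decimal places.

39.34 mass %

M((Mg0.13Fe0.87)CaSi2O6) = 243.987 g/mol.
O contributes 6 × 15.999 = 95.994 g per mole.
95.994/243.987 = 0.3934 → 39.34%.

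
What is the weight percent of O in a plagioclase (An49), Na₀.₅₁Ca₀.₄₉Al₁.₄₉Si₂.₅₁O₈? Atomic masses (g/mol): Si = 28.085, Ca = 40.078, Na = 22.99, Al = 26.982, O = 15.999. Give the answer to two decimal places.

Molar mass of Na₀.₅₁Ca₀.₄₉Al₁.₄₉Si₂.₅₁O₈: 0.51×22.99 + 0.49×40.078 + 1.49×26.982 + 2.51×28.085 + 8×15.999 = 270.052 g/mol.
Mass of O per formula unit: 8 × 15.999 = 127.992 g.
Weight fraction O = 127.992 / 270.052 = 0.4740.

47.40 mass %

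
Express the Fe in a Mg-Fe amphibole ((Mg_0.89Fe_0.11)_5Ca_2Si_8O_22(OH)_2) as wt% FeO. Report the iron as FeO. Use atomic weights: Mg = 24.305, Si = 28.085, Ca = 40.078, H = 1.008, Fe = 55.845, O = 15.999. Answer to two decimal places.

Formula mass = 829.700 g/mol.
0.55 Fe → 0.5500 mol FeO per formula unit; M(FeO) = 71.844, so FeO mass = 39.514 g.
39.514/829.700 × 100 = 4.76 wt%.

4.76 wt%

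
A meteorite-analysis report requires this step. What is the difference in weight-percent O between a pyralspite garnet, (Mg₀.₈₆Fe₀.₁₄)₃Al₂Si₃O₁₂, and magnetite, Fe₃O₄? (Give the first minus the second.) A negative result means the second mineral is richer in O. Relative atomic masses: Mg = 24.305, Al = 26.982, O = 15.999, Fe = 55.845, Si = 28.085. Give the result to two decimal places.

M((Mg₀.₈₆Fe₀.₁₄)₃Al₂Si₃O₁₂) = 416.369 g/mol, so wt% O = 191.988/416.369 × 100 = 46.11%.
M(Fe₃O₄) = 231.531 g/mol, so wt% O = 63.996/231.531 × 100 = 27.64%.
46.11 − 27.64 = 18.47 pp.

18.47 percentage points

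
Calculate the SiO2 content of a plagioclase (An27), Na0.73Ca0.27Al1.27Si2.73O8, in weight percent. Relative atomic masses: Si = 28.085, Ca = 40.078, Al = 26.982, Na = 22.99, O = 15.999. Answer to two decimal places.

61.54 wt%

Formula mass = 266.535 g/mol.
2.73 Si → 2.7300 mol SiO2 per formula unit; M(SiO2) = 60.083, so SiO2 mass = 164.027 g.
164.027/266.535 × 100 = 61.54 wt%.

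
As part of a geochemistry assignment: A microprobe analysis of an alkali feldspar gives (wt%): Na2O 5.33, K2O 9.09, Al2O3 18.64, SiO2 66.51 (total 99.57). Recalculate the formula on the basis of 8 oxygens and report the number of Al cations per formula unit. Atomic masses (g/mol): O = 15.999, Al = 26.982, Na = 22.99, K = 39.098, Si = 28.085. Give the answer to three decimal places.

0.993 Al apfu

5.33 wt% Na2O ÷ 61.979 g/mol = 0.08600 mol, giving 0.17200 Na and 0.08600 O.
9.09 wt% K2O ÷ 94.195 g/mol = 0.09650 mol, giving 0.19300 K and 0.09650 O.
18.64 wt% Al2O3 ÷ 101.961 g/mol = 0.18281 mol, giving 0.36562 Al and 0.54843 O.
66.51 wt% SiO2 ÷ 60.083 g/mol = 1.10697 mol, giving 1.10697 Si and 2.21394 O.
Oxygen sums to 2.94487; scaling by 8/2.94487 = 2.71659 puts the formula on 8 O.
Al: 0.36562 × 2.71659 = 0.993 atoms per formula unit.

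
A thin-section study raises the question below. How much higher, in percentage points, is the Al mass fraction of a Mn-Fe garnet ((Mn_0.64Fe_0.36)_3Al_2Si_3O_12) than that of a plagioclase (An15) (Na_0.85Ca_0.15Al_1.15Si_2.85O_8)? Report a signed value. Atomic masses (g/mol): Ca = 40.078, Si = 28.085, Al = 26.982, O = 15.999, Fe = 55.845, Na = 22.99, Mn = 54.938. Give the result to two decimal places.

Al in (Mn_0.64Fe_0.36)_3Al_2Si_3O_12: molar mass 496.001 g/mol; 2×26.982 = 53.964 g → 10.88 wt%.
Al in Na_0.85Ca_0.15Al_1.15Si_2.85O_8: molar mass 264.617 g/mol; 1.15×26.982 = 31.029 g → 11.73 wt%.
Difference = 10.88 − 11.73 = -0.85 percentage points.

-0.85 percentage points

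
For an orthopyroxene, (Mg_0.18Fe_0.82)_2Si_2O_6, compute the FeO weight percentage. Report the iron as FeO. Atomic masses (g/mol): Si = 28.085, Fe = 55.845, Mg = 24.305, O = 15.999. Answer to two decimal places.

Formula mass = 252.500 g/mol.
1.64 Fe → 1.6400 mol FeO per formula unit; M(FeO) = 71.844, so FeO mass = 117.824 g.
117.824/252.500 × 100 = 46.66 wt%.

46.66 wt%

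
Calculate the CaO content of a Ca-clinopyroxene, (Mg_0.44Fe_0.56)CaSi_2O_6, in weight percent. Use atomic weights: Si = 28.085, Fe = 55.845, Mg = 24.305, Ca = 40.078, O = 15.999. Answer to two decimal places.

23.94 wt%

Formula mass = 234.209 g/mol.
1 Ca → 1.0000 mol CaO per formula unit; M(CaO) = 56.077, so CaO mass = 56.077 g.
56.077/234.209 × 100 = 23.94 wt%.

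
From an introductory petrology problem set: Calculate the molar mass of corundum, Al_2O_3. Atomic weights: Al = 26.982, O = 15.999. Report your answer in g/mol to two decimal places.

101.96 g/mol

The formula mass is the sum 2*26.982 + 3*15.999.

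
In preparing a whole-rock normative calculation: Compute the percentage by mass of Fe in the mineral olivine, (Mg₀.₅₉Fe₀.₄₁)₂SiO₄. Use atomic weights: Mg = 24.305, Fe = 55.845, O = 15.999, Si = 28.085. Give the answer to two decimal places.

27.49 mass %

M((Mg₀.₅₉Fe₀.₄₁)₂SiO₄) = 166.554 g/mol.
Fe contributes 0.82 × 55.845 = 45.793 g per mole.
45.793/166.554 = 0.2749 → 27.49%.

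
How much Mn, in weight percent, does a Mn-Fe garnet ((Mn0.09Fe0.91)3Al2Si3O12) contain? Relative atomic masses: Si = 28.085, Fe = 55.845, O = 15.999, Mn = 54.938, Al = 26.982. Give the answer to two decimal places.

2.98 weight percent

Molar mass of (Mn0.09Fe0.91)3Al2Si3O12: 0.27×54.938 + 2.73×55.845 + 2×26.982 + 3×28.085 + 12×15.999 = 497.497 g/mol.
Mass of Mn per formula unit: 0.27 × 54.938 = 14.833 g.
Weight fraction Mn = 14.833 / 497.497 = 0.0298.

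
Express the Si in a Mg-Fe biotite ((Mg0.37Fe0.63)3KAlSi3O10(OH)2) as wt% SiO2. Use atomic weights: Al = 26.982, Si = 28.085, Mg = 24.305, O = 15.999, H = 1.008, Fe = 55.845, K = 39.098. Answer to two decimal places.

Molar mass of (Mg0.37Fe0.63)3KAlSi3O10(OH)2 = 1.11×24.305 + 1.89×55.845 + 1×39.098 + 1×26.982 + 3×28.085 + 12×15.999 + 2×1.008 = 476.865 g/mol.
Each formula unit contains 3 Si, equivalent to 3/1 = 3.0000 mol SiO2.
M(SiO2) = 1×28.085 + 2×15.999 = 60.083 g/mol.
Mass of SiO2 per formula unit = 3.0000 × 60.083 = 180.249 g.
SiO2 wt% = 180.249 / 476.865 × 100 = 37.80%.

37.80 wt%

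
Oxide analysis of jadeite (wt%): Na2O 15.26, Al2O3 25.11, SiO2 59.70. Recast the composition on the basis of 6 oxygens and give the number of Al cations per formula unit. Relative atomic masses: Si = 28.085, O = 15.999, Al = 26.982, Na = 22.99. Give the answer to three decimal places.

Na2O (M=61.979): mol = 0.24621; Na = 0.49242, O = 0.24621.
Al2O3 (M=101.961): mol = 0.24627; Al = 0.49254, O = 0.73881.
SiO2 (M=60.083): mol = 0.99363; Si = 0.99363, O = 1.98726.
ΣO = 2.97228; factor = 6/ΣO = 2.01865.
Al apfu = 0.49254 × 2.01865 = 0.994.

0.994 Al apfu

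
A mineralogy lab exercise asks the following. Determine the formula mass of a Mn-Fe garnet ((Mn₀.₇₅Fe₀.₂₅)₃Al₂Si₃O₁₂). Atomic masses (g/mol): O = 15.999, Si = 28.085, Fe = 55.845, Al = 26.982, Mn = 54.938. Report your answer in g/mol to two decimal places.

495.70 g/mol

The formula mass is the sum 2.25·54.938 + 0.75·55.845 + 2·26.982 + 3·28.085 + 12·15.999.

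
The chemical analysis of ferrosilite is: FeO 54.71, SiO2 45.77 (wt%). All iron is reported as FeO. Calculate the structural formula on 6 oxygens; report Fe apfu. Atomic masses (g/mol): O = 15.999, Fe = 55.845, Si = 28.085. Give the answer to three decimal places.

FeO: 54.71/71.844 = 0.76151 mol → 0.76151 mol Fe, 0.76151 mol O.
SiO2: 45.77/60.083 = 0.76178 mol → 0.76178 mol Si, 1.52356 mol O.
Total oxygen = 2.28507 mol. Normalization factor = 6/2.28507 = 2.62574.
Fe per 6 O = 0.76151 × 2.62574 = 2.000.

2.000 Fe apfu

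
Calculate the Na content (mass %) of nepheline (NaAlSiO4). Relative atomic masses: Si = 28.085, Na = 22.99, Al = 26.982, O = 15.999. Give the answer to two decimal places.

Formula mass = 1×22.99 + 1×26.982 + 1×28.085 + 4×15.999 = 142.053 g/mol, of which 22.990 g is Na.
So Na makes up 22.990/142.053 = 0.1618 of the mass, i.e. 16.18%.

16.18 mass %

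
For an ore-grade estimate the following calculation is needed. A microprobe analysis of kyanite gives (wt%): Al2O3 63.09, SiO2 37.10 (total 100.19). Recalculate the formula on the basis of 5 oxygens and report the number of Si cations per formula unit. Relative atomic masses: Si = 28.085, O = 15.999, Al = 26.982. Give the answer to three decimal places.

0.999 Si apfu

Al2O3: 63.09/101.961 = 0.61877 mol → 1.23754 mol Al, 1.85631 mol O.
SiO2: 37.10/60.083 = 0.61748 mol → 0.61748 mol Si, 1.23496 mol O.
Total oxygen = 3.09127 mol. Normalization factor = 5/3.09127 = 1.61746.
Si per 5 O = 0.61748 × 1.61746 = 0.999.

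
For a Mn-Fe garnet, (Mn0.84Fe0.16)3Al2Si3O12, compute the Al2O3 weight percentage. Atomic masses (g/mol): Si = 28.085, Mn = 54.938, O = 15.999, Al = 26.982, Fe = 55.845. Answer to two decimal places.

20.58 wt%

M((Mn0.84Fe0.16)3Al2Si3O12) = 495.456 g/mol; M(Al2O3) = 101.961 g/mol.
Moles Al2O3 per formula unit = 2 Al ÷ 2 = 1.0000.
Al2O3 fraction = (1.0000 × 101.961) / 495.456 = 101.961/495.456 = 0.2058.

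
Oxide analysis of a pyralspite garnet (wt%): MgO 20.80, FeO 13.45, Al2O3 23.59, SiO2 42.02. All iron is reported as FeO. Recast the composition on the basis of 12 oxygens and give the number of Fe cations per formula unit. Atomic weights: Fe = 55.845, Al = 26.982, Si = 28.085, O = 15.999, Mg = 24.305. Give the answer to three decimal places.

0.803 Fe apfu

20.80 wt% MgO ÷ 40.304 g/mol = 0.51608 mol, giving 0.51608 Mg and 0.51608 O.
13.45 wt% FeO ÷ 71.844 g/mol = 0.18721 mol, giving 0.18721 Fe and 0.18721 O.
23.59 wt% Al2O3 ÷ 101.961 g/mol = 0.23136 mol, giving 0.46272 Al and 0.69408 O.
42.02 wt% SiO2 ÷ 60.083 g/mol = 0.69937 mol, giving 0.69937 Si and 1.39874 O.
Oxygen sums to 2.79611; scaling by 12/2.79611 = 4.29168 puts the formula on 12 O.
Fe: 0.18721 × 4.29168 = 0.803 atoms per formula unit.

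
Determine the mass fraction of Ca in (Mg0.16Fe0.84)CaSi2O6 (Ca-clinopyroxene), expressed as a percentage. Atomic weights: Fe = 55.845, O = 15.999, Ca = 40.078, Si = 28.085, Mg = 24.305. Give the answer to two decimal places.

M((Mg0.16Fe0.84)CaSi2O6) = 243.041 g/mol.
Ca contributes 1 × 40.078 = 40.078 g per mole.
40.078/243.041 = 0.1649 → 16.49%.

16.49 wt%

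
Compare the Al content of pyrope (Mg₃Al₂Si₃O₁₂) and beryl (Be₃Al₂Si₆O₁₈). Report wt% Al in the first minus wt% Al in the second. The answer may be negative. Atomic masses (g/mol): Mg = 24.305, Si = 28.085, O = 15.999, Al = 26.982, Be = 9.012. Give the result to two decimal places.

3.35 percentage points

First mineral: 53.964 g Al in 403.122 g formula = 13.39 wt% Al.
Second mineral: 53.964 g Al in 537.492 g formula = 10.04 wt% Al.
13.39% − 10.04% gives a difference of 3.35 percentage points.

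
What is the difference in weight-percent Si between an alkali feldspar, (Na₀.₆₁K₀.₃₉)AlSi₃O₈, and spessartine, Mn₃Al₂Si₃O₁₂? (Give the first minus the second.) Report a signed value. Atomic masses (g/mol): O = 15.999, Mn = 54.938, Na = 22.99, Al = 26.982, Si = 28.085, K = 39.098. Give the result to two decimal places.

14.36 percentage points

Si in (Na₀.₆₁K₀.₃₉)AlSi₃O₈: molar mass 268.501 g/mol; 3×28.085 = 84.255 g → 31.38 wt%.
Si in Mn₃Al₂Si₃O₁₂: molar mass 495.021 g/mol; 3×28.085 = 84.255 g → 17.02 wt%.
Difference = 31.38 − 17.02 = 14.36 percentage points.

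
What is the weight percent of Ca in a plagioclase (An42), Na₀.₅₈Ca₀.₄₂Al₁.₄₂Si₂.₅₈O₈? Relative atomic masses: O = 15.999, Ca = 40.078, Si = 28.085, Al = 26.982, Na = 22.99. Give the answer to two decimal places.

Molar mass of Na₀.₅₈Ca₀.₄₂Al₁.₄₂Si₂.₅₈O₈: 0.58·22.99 + 0.42·40.078 + 1.42·26.982 + 2.58·28.085 + 8·15.999 = 268.933 g/mol.
Mass of Ca per formula unit: 0.42 × 40.078 = 16.833 g.
Weight fraction Ca = 16.833 / 268.933 = 0.0626.

6.26 wt%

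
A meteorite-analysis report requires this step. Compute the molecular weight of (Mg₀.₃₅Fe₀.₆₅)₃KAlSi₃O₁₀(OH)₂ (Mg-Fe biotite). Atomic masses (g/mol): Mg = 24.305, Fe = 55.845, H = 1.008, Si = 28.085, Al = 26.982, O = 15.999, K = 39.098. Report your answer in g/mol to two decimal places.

478.76 g/mol

The formula mass is the sum 1.05(24.305) + 1.95(55.845) + 1(39.098) + 1(26.982) + 3(28.085) + 12(15.999) + 2(1.008).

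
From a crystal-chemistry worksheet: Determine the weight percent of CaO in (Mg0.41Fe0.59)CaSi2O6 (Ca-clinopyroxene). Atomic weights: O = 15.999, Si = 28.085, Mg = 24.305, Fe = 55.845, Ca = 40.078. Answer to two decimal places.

M((Mg0.41Fe0.59)CaSi2O6) = 235.156 g/mol; M(CaO) = 56.077 g/mol.
Moles CaO per formula unit = 1 Ca ÷ 1 = 1.0000.
CaO fraction = (1.0000 × 56.077) / 235.156 = 56.077/235.156 = 0.2385.

23.85 wt%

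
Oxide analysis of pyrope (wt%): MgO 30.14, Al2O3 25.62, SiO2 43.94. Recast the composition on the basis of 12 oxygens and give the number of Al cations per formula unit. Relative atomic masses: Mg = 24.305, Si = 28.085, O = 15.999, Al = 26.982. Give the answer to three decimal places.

MgO: 30.14/40.304 = 0.74782 mol → 0.74782 mol Mg, 0.74782 mol O.
Al2O3: 25.62/101.961 = 0.25127 mol → 0.50254 mol Al, 0.75381 mol O.
SiO2: 43.94/60.083 = 0.73132 mol → 0.73132 mol Si, 1.46264 mol O.
Total oxygen = 2.96427 mol. Normalization factor = 12/2.96427 = 4.04821.
Al per 12 O = 0.50254 × 4.04821 = 2.034.

2.034 Al apfu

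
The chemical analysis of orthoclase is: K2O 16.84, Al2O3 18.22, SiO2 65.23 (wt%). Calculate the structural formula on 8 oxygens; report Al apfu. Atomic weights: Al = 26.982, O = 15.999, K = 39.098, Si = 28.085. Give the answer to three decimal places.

K2O (M=94.195): mol = 0.17878; K = 0.35756, O = 0.17878.
Al2O3 (M=101.961): mol = 0.17870; Al = 0.35740, O = 0.53610.
SiO2 (M=60.083): mol = 1.08566; Si = 1.08566, O = 2.17132.
ΣO = 2.88620; factor = 8/ΣO = 2.77181.
Al apfu = 0.35740 × 2.77181 = 0.991.

0.991 Al apfu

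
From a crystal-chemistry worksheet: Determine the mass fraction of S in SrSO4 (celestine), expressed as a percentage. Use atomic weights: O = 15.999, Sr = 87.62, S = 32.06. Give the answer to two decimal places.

M(SrSO4) = 183.676 g/mol.
S contributes 1 × 32.06 = 32.060 g per mole.
32.060/183.676 = 0.1745 → 17.45%.

17.45 weight percent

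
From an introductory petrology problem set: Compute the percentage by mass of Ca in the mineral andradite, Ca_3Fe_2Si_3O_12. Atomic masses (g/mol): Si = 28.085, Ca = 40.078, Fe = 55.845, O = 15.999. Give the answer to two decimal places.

Formula mass = 3·40.078 + 2·55.845 + 3·28.085 + 12·15.999 = 508.167 g/mol, of which 120.234 g is Ca.
So Ca makes up 120.234/508.167 = 0.2366 of the mass, i.e. 23.66%.

23.66 mass %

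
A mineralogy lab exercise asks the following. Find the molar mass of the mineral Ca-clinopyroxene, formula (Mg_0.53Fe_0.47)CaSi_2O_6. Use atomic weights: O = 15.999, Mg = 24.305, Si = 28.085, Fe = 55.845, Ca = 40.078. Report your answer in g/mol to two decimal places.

The formula mass is the sum 0.53×24.305 + 0.47×55.845 + 1×40.078 + 2×28.085 + 6×15.999.

231.37 g/mol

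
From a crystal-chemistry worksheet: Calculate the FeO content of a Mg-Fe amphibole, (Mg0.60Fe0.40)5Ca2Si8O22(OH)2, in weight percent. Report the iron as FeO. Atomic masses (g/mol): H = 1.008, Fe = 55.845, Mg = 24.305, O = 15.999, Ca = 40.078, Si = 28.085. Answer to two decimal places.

Molar mass of (Mg0.60Fe0.40)5Ca2Si8O22(OH)2 = 3×24.305 + 2×55.845 + 2×40.078 + 8×28.085 + 24×15.999 + 2×1.008 = 875.433 g/mol.
Each formula unit contains 2 Fe, equivalent to 2/1 = 2.0000 mol FeO.
M(FeO) = 1×55.845 + 1×15.999 = 71.844 g/mol.
Mass of FeO per formula unit = 2.0000 × 71.844 = 143.688 g.
FeO wt% = 143.688 / 875.433 × 100 = 16.41%.

16.41 wt%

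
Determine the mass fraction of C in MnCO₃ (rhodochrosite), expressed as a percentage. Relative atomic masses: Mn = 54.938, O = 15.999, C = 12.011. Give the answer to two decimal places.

Molar mass of MnCO₃: 1·54.938 + 1·12.011 + 3·15.999 = 114.946 g/mol.
Mass of C per formula unit: 1 × 12.011 = 12.011 g.
Weight fraction C = 12.011 / 114.946 = 0.1045.

10.45 wt%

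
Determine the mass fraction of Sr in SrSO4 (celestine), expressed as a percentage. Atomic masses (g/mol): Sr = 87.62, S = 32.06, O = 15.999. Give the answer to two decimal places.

47.70 weight percent

Molar mass of SrSO4: 1·87.62 + 1·32.06 + 4·15.999 = 183.676 g/mol.
Mass of Sr per formula unit: 1 × 87.62 = 87.620 g.
Weight fraction Sr = 87.620 / 183.676 = 0.4770.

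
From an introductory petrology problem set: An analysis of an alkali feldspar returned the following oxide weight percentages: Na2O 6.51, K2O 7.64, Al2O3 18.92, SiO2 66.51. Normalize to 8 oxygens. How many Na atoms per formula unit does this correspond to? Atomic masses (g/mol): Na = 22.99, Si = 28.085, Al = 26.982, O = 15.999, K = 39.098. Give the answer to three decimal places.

0.568 Na apfu

Na2O: 6.51/61.979 = 0.10504 mol → 0.21008 mol Na, 0.10504 mol O.
K2O: 7.64/94.195 = 0.08111 mol → 0.16222 mol K, 0.08111 mol O.
Al2O3: 18.92/101.961 = 0.18556 mol → 0.37112 mol Al, 0.55668 mol O.
SiO2: 66.51/60.083 = 1.10697 mol → 1.10697 mol Si, 2.21394 mol O.
Total oxygen = 2.95677 mol. Normalization factor = 8/2.95677 = 2.70566.
Na per 8 O = 0.21008 × 2.70566 = 0.568.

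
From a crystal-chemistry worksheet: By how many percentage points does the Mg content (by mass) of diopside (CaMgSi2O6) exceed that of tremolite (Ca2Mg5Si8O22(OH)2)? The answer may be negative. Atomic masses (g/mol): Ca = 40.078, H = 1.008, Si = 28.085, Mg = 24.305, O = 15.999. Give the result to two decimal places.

-3.74 percentage points

First mineral: 24.305 g Mg in 216.547 g formula = 11.22 wt% Mg.
Second mineral: 121.525 g Mg in 812.353 g formula = 14.96 wt% Mg.
11.22% − 14.96% gives a difference of -3.74 percentage points.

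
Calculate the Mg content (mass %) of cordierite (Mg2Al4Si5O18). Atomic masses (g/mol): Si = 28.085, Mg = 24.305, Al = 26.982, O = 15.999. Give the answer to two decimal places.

Formula mass = 2×24.305 + 4×26.982 + 5×28.085 + 18×15.999 = 584.945 g/mol, of which 48.610 g is Mg.
So Mg makes up 48.610/584.945 = 0.0831 of the mass, i.e. 8.31%.

8.31 mass %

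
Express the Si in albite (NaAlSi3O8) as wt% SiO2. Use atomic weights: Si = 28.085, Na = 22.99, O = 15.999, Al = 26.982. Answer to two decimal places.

68.74 wt%

M(NaAlSi3O8) = 262.219 g/mol; M(SiO2) = 60.083 g/mol.
Moles SiO2 per formula unit = 3 Si ÷ 1 = 3.0000.
SiO2 fraction = (3.0000 × 60.083) / 262.219 = 180.249/262.219 = 0.6874.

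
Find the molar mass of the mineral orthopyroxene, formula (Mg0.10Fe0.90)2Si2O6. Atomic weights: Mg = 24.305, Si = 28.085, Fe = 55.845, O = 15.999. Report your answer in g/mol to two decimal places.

257.55 g/mol

The formula mass is the sum 0.20·24.305 + 1.80·55.845 + 2·28.085 + 6·15.999.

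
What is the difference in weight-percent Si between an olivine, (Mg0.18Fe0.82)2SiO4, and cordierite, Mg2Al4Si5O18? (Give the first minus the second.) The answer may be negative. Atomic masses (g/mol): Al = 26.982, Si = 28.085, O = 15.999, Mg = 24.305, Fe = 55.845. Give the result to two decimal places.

First mineral: 28.085 g Si in 192.417 g formula = 14.60 wt% Si.
Second mineral: 140.425 g Si in 584.945 g formula = 24.01 wt% Si.
14.60% − 24.01% gives a difference of -9.41 percentage points.

-9.41 percentage points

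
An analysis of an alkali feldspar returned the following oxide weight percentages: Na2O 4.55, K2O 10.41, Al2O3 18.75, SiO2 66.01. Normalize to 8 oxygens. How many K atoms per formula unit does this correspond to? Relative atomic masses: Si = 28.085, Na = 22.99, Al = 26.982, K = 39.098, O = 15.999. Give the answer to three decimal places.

0.603 K apfu

4.55 wt% Na2O ÷ 61.979 g/mol = 0.07341 mol, giving 0.14682 Na and 0.07341 O.
10.41 wt% K2O ÷ 94.195 g/mol = 0.11052 mol, giving 0.22104 K and 0.11052 O.
18.75 wt% Al2O3 ÷ 101.961 g/mol = 0.18389 mol, giving 0.36778 Al and 0.55167 O.
66.01 wt% SiO2 ÷ 60.083 g/mol = 1.09865 mol, giving 1.09865 Si and 2.19730 O.
Oxygen sums to 2.93290; scaling by 8/2.93290 = 2.72768 puts the formula on 8 O.
K: 0.22104 × 2.72768 = 0.603 atoms per formula unit.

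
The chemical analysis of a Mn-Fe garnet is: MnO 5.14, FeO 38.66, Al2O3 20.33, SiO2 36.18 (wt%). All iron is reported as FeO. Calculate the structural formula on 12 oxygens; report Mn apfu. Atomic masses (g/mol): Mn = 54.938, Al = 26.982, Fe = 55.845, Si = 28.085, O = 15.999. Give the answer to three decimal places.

0.360 Mn apfu

5.14 wt% MnO ÷ 70.937 g/mol = 0.07246 mol, giving 0.07246 Mn and 0.07246 O.
38.66 wt% FeO ÷ 71.844 g/mol = 0.53811 mol, giving 0.53811 Fe and 0.53811 O.
20.33 wt% Al2O3 ÷ 101.961 g/mol = 0.19939 mol, giving 0.39878 Al and 0.59817 O.
36.18 wt% SiO2 ÷ 60.083 g/mol = 0.60217 mol, giving 0.60217 Si and 1.20434 O.
Oxygen sums to 2.41308; scaling by 12/2.41308 = 4.97290 puts the formula on 12 O.
Mn: 0.07246 × 4.97290 = 0.360 atoms per formula unit.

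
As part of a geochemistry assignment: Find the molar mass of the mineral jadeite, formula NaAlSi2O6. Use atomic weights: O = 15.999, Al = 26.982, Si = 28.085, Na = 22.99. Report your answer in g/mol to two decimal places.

202.14 g/mol

Na: 1 × 22.99 = 22.9900
Al: 1 × 26.982 = 26.9820
Si: 2 × 28.085 = 56.1700
O: 6 × 15.999 = 95.9940
Summing the contributions gives the formula mass.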